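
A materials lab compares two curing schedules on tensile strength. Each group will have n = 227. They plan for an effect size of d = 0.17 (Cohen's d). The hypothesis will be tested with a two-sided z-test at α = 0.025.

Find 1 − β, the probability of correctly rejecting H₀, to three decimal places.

Power ≈ 0.334

Noncentrality parameter: λ = d·√(n/2) = 0.17 × √(227/2) = 1.8111
Critical value for a two-sided test at α = 0.025: z_{α/2} = 2.241.
Power = Φ(λ − 2.241) + Φ(−λ − 2.241) = Φ(-0.430) + Φ(-4.053) = 0.3335 + 0.0000 = 0.3335.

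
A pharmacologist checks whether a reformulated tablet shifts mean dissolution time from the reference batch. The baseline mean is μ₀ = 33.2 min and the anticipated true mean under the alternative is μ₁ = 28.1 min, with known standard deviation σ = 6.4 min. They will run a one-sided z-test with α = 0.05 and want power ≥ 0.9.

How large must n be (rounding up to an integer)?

Standardized effect: d = |μ₁ − μ₀| / σ = |28.1 − 33.2| / 6.4 = 0.7969
Set Φ(δ − 1.645) = 0.9; then δ − 1.645 = Φ⁻¹(0.9) = 1.282, giving δ = 2.926.
δ = d·√n ⇒ n = (δ/d)² = (2.926 / 0.7969)² = 13.49.
Round up to the next whole unit.

n = 14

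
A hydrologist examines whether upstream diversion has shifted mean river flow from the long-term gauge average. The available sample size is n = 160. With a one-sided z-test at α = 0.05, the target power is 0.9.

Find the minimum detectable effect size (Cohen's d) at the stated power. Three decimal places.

d ≈ 0.231

Required noncentrality: δ = z_{0.05} + z_{0.10} = 1.645 + 1.282 = 2.926.
δ = d·√n ⇒ d = δ/√n = 2.926/√160 = 0.2314.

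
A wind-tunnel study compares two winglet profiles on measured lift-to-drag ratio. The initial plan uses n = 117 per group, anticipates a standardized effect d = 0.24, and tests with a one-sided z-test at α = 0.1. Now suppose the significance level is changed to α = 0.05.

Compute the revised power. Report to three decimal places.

Power ≈ 0.576

δ = d·√(n/2) = 0.24 × √(117/2) = 1.8356 (unchanged). New critical value: z_{0.05} = 1.645.
Revised power = Φ(δ − 1.645) = Φ(0.191) = 0.5757.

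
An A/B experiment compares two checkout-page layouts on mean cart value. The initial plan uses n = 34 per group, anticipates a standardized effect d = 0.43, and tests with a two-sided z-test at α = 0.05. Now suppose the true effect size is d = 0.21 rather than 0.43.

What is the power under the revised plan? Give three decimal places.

Power ≈ 0.139

With d = 0.21: δ = d·√(n/2) = 0.21 × √(34/2) = 0.8659. Critical value z_{0.025} = 1.960.
Revised power = Φ(δ − 1.960) + Φ(−δ − 1.960) = Φ(-1.094) + Φ(-2.826) = 0.1370 + 0.0024 = 0.1393.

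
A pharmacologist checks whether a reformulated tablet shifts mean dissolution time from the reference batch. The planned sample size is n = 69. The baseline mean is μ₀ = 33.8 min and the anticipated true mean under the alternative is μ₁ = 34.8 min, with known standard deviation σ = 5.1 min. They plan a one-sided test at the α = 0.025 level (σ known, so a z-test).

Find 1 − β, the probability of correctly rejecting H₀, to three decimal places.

Standardized effect: d = |μ₁ − μ₀| / σ = |34.8 − 33.8| / 5.1 = 0.1961
Noncentrality parameter: λ = d·√n = 0.1961 × √69 = 1.6287
Critical value for a one-sided test at α = 0.025: z_α = 1.960.
Power = Φ(λ − 1.960) = Φ(-0.331) = 0.3702.

Power ≈ 0.370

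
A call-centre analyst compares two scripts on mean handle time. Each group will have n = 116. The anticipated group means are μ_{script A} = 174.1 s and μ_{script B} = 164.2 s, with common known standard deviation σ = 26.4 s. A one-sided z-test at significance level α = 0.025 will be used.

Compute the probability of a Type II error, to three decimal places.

β ≈ 0.185

Standardized effect: d = |μ_{script A} − μ_{script B}| / σ = |174.1 − 164.2| / 26.4 = 0.3750
Noncentrality parameter: δ = d·√(n/2) = 0.3750 × √(116/2) = 2.8559
One-sided α = 0.025 → critical value z_{0.025} = 1.960.
Power = Φ(δ − 1.960) = Φ(0.896) = 0.8149.
Type II error: β = 1 − power = 1 − 0.8149 = 0.1851.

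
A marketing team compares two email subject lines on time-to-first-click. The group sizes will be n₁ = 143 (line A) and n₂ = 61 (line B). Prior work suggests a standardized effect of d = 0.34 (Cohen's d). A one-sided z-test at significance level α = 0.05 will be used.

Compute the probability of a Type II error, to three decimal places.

β ≈ 0.281

Noncentrality parameter: δ = d / √(1/n₁ + 1/n₂) = 0.34 / √(1/143 + 1/61) = 2.2233
One-sided α = 0.05 → critical value z_{0.05} = 1.645.
Power = Φ(δ − 1.645) = Φ(0.578) = 0.7185.
Type II error: β = 1 − power = 1 − 0.7185 = 0.2815.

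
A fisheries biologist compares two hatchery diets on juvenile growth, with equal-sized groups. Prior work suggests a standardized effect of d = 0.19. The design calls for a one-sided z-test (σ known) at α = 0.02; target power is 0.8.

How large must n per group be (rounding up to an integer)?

Set Φ(δ − 2.054) = 0.8; then δ − 2.054 = Φ⁻¹(0.8) = 0.842, giving δ = 2.895.
δ = d·√(n/2) ⇒ n = 2(δ/d)² = 2 × (2.895 / 0.19)² = 464.44.
Rounding up, n = 465 per group.

n = 465 per group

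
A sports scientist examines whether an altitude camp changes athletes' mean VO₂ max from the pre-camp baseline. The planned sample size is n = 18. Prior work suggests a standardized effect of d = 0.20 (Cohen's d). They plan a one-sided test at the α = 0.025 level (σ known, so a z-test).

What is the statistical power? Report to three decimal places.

Noncentrality parameter: δ = d·√n = 0.20 × √18 = 0.8485
One-sided α = 0.025 → critical value z_{0.025} = 1.960.
Power = Φ(δ − 1.960) = Φ(-1.111) = 0.1332.

Power ≈ 0.133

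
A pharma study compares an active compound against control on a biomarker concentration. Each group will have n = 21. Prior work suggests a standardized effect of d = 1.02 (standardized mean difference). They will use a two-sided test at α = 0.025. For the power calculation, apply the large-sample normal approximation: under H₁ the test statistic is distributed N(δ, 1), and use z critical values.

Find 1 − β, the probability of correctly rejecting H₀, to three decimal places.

Power ≈ 0.856

Noncentrality parameter: δ = d·√(n/2) = 1.02 × √(21/2) = 3.3052
Critical value for a two-sided test at α = 0.025: z_{α/2} = 2.241.
Power = Φ(δ − 2.241) + Φ(−δ − 2.241) = Φ(1.064) + Φ(-5.547) = 0.8563 + 0.0000 = 0.8563.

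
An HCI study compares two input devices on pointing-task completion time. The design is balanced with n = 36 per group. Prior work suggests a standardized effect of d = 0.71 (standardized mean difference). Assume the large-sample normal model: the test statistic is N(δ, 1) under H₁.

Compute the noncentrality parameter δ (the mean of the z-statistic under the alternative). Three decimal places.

δ ≈ 3.012

δ = d·√(n/2) = 0.71 × √(36/2) = 3.0123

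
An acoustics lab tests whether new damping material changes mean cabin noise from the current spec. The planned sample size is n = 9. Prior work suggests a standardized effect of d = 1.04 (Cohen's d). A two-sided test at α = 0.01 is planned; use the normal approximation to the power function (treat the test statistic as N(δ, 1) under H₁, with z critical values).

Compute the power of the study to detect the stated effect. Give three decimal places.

Noncentrality parameter: δ = d·√n = 1.04 × √9 = 3.1200
Critical value for a two-sided test at α = 0.01: z_{α/2} = 2.576.
Power = Φ(δ − 2.576) + Φ(−δ − 2.576) = Φ(0.544) + Φ(-5.696) = 0.7068 + 0.0000 = 0.7068.

Power ≈ 0.707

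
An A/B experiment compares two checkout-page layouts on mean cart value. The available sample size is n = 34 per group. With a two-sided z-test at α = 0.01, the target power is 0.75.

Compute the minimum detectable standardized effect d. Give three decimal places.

Need Φ(δ − 2.576) = 0.75, so δ = 2.576 + 0.674 = 3.250.
(The second rejection-region term Φ(−δ − z_{α/2}) is negligible and dropped.)
δ = d·√(n/2) ⇒ d = δ/√(n/2) = 3.250/√(34/2) = 0.7883.

d ≈ 0.788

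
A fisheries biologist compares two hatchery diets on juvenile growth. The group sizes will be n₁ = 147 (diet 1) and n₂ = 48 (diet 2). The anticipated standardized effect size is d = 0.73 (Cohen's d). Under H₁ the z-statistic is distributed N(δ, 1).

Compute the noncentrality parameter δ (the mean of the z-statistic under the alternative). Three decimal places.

δ ≈ 4.391

δ = d / √(1/n₁ + 1/n₂) = 0.73 / √(1/147 + 1/48) = 4.3912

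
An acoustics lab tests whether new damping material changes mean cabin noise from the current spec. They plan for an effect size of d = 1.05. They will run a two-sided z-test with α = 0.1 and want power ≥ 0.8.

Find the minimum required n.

For power 0.8 need Φ(δ − z_{0.05}) = 0.8, so δ = z_{0.05} + z_{0.20} = 1.645 + 0.842 = 2.486.
(The Φ(−δ − z_{α/2}) term is vanishingly small for δ > 0 and is dropped in the standard sample-size formula.)
δ = d·√n ⇒ n = (δ/d)² = (2.486 / 1.05)² = 5.61.
Round up to the next whole unit.

n = 6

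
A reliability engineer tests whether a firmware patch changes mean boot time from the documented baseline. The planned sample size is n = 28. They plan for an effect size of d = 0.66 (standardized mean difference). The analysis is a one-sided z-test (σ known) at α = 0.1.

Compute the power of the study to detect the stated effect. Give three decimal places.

Power ≈ 0.986

Noncentrality parameter: δ = d·√n = 0.66 × √28 = 3.4924
One-sided α = 0.1 → critical value z_{0.1} = 1.282.
Power = P(Z > 1.282 − δ) = Φ(2.211) = 0.9865.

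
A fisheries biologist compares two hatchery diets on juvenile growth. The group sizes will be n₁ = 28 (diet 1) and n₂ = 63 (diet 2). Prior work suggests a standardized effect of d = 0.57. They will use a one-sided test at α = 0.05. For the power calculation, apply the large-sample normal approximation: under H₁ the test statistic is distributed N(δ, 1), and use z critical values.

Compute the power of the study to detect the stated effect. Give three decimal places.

Noncentrality parameter: δ = d / √(1/n₁ + 1/n₂) = 0.57 / √(1/28 + 1/63) = 2.5096
Critical value for a one-sided test at α = 0.05: z_α = 1.645.
Power = Φ(δ − 1.645) = Φ(0.865) = 0.8064.

Power ≈ 0.806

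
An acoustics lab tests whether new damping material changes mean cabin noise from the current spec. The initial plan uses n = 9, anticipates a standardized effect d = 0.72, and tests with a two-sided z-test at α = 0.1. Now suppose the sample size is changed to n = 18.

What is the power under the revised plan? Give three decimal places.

Power ≈ 0.921

With n = 18: δ = d·√n = 0.72 × √18 = 3.0547. Critical value z_{0.05} = 1.645.
Revised power = Φ(δ − 1.645) + Φ(−δ − 1.645) = Φ(1.410) + Φ(-4.700) = 0.9207 + 0.0000 = 0.9207.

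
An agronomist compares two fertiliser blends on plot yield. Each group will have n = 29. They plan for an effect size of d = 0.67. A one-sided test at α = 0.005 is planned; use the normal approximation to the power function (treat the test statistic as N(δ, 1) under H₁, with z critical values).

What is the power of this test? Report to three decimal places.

Power ≈ 0.490

Noncentrality parameter: δ = d·√(n/2) = 0.67 × √(29/2) = 2.5513
Critical value for a one-sided test at α = 0.005: z_α = 2.576.
Power = Φ(δ − 2.576) = Φ(-0.025) = 0.4902.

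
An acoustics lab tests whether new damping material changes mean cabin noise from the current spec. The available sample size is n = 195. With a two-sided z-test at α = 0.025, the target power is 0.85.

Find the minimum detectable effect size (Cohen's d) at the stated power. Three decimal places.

d ≈ 0.235

Need Φ(δ − 2.241) = 0.85, so δ = 2.241 + 1.036 = 3.278.
(The second rejection-region term Φ(−δ − z_{α/2}) is negligible and dropped.)
δ = d·√n ⇒ d = δ/√n = 3.278/√195 = 0.2347.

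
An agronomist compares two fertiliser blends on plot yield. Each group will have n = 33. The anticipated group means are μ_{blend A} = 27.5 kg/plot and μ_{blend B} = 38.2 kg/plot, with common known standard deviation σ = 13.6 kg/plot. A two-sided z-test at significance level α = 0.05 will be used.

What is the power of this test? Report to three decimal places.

Standardized effect: d = |μ_{blend A} − μ_{blend B}| / σ = |27.5 − 38.2| / 13.6 = 0.7868
Noncentrality parameter: δ = d·√(n/2) = 0.7868 × √(33/2) = 3.1959
Critical value for a two-sided test at α = 0.05: z_{α/2} = 1.960.
Power = Φ(δ − 1.960) + Φ(−δ − 1.960) = Φ(1.236) + Φ(-5.156) = 0.8918 + 0.0000 = 0.8918.

Power ≈ 0.892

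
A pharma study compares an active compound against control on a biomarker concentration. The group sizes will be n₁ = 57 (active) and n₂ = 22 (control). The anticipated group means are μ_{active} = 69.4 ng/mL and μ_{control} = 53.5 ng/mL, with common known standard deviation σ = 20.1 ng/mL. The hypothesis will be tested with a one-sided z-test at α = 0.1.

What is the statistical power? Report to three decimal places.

Power ≈ 0.969

Standardized effect: d = |μ_{active} − μ_{control}| / σ = |69.4 − 53.5| / 20.1 = 0.7910
Noncentrality parameter: δ = d / √(1/n₁ + 1/n₂) = 0.7910 / √(1/57 + 1/22) = 3.1516
Critical value for a one-sided test at α = 0.1: z_α = 1.282.
Power = P(Z > 1.282 − δ) = Φ(1.870) = 0.9693.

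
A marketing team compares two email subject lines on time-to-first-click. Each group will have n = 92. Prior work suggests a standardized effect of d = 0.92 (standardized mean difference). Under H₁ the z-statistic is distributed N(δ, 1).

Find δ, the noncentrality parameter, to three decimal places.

δ ≈ 6.240

δ = d·√(n/2) = 0.92 × √(92/2) = 6.2397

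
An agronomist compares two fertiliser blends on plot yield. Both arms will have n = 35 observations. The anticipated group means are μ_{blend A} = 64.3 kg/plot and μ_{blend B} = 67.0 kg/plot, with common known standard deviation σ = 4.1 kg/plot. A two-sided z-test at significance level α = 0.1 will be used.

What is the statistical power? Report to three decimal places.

Power ≈ 0.867

Standardized effect: d = |μ_{blend A} − μ_{blend B}| / σ = |64.3 − 67.0| / 4.1 = 0.6585
Noncentrality parameter: δ = d·√(n/2) = 0.6585 × √(35/2) = 2.7549
Two-sided α = 0.1 → critical value z_{0.05} = 1.645.
Power = Φ(δ − 1.645) + Φ(−δ − 1.645) = Φ(1.110) + Φ(-4.400) = 0.8665 + 0.0000 = 0.8665.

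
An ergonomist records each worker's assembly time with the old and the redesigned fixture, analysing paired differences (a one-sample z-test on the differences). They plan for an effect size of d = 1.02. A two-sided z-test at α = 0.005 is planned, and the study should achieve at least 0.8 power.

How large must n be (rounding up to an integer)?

n = 13

Set Φ(δ − 2.807) = 0.8; then δ − 2.807 = Φ⁻¹(0.8) = 0.842, giving δ = 3.649.
(For δ > 0 the lower-tail rejection region contributes negligibly to power, so the one-term inversion is standard.)
δ = d·√n ⇒ n = (δ/d)² = (3.649 / 1.02)² = 12.80.
Round up to the next whole unit.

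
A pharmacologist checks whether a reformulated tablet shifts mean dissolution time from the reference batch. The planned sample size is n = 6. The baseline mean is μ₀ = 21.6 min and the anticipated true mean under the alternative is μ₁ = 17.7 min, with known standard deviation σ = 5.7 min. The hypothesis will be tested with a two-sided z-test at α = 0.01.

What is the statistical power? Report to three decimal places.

Standardized effect: d = |μ₁ − μ₀| / σ = |17.7 − 21.6| / 5.7 = 0.6842
Noncentrality parameter: δ = d·√n = 0.6842 × √6 = 1.6760
Two-sided α = 0.01 → critical value z_{0.005} = 2.576.
Power = Φ(δ − 2.576) + Φ(−δ − 2.576) = Φ(-0.900) + Φ(-4.252) = 0.1841 + 0.0000 = 0.1841.

Power ≈ 0.184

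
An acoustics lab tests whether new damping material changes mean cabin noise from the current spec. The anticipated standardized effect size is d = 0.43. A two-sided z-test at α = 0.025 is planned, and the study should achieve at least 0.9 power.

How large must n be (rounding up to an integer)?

n = 68

Set Φ(δ − 2.241) = 0.9; then δ − 2.241 = Φ⁻¹(0.9) = 1.282, giving δ = 3.523.
(The Φ(−δ − z_{α/2}) term is vanishingly small for δ > 0 and is dropped in the standard sample-size formula.)
δ = d·√n ⇒ n = (δ/d)² = (3.523 / 0.43)² = 67.12.
Rounding up, n = 68.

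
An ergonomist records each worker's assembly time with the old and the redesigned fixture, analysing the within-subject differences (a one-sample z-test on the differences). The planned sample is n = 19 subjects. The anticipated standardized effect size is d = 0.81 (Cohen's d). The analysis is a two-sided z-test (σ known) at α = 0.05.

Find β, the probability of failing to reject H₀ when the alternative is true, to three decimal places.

β ≈ 0.058

Noncentrality parameter: δ = d·√n = 0.81 × √19 = 3.5307
Critical value for a two-sided test at α = 0.05: z_{α/2} = 1.960.
Power = Φ(δ − 1.960) + Φ(−δ − 1.960) = Φ(1.571) + Φ(-5.491) = 0.9419 + 0.0000 = 0.9419.
Type II error: β = 1 − power = 1 − 0.9419 = 0.0581.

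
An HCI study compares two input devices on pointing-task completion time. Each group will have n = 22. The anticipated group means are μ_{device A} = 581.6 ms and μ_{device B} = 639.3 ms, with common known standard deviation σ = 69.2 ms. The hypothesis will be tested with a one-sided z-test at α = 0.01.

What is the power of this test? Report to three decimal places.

Power ≈ 0.670

Standardized effect: d = |μ_{device A} − μ_{device B}| / σ = |581.6 − 639.3| / 69.2 = 0.8338
Noncentrality parameter: δ = d·√(n/2) = 0.8338 × √(22/2) = 2.7655
One-sided α = 0.01 → critical value z_{0.01} = 2.326.
Power = P(Z > 2.326 − δ) = Φ(0.439) = 0.6697.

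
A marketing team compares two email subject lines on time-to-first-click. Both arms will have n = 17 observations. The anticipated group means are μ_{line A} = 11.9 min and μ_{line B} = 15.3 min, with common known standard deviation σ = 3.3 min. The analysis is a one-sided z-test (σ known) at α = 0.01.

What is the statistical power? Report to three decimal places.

Power ≈ 0.751

Standardized effect: d = |μ_{line A} − μ_{line B}| / σ = |11.9 − 15.3| / 3.3 = 1.0303
Noncentrality parameter: δ = d·√(n/2) = 1.0303 × √(17/2) = 3.0038
Critical value for a one-sided test at α = 0.01: z_α = 2.326.
Power = P(Z > 2.326 − δ) = Φ(0.677) = 0.7509.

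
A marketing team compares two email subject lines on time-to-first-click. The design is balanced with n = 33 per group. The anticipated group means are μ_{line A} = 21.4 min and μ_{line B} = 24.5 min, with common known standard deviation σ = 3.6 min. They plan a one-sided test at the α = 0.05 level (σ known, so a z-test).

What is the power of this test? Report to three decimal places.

Power ≈ 0.968

Standardized effect: d = |μ_{line A} − μ_{line B}| / σ = |21.4 − 24.5| / 3.6 = 0.8611
Noncentrality parameter: δ = d·√(n/2) = 0.8611 × √(33/2) = 3.4978
Critical value for a one-sided test at α = 0.05: z_α = 1.645.
Power = Φ(δ − 1.645) = Φ(1.853) = 0.9681.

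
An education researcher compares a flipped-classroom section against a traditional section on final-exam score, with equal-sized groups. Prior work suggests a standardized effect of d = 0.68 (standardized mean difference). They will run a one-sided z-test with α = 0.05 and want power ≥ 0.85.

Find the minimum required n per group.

For power 0.85 need Φ(δ − z_{0.05}) = 0.85, so δ = z_{0.05} + z_{0.15} = 1.645 + 1.036 = 2.681.
δ = d·√(n/2) ⇒ n = 2(δ/d)² = 2 × (2.681 / 0.68)² = 31.10.
Rounding up, n = 32 per group.

n = 32 per group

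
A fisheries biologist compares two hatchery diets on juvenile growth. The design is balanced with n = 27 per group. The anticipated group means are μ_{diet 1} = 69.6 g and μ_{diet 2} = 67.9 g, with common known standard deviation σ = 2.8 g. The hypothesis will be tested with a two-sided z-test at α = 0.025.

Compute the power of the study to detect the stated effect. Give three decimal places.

Power ≈ 0.496

Standardized effect: d = |μ_{diet 1} − μ_{diet 2}| / σ = |69.6 − 67.9| / 2.8 = 0.6071
Noncentrality parameter: δ = d·√(n/2) = 0.6071 × √(27/2) = 2.2308
Two-sided α = 0.025 → critical value z_{0.0125} = 2.241.
Power = Φ(δ − 2.241) + Φ(−δ − 2.241) = Φ(-0.011) + Φ(-4.472) = 0.4958 + 0.0000 = 0.4958.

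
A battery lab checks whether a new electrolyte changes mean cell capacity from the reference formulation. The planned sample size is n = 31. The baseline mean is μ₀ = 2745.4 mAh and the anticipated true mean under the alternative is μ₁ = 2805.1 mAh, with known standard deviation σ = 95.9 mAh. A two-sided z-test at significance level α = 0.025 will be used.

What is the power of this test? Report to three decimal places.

Power ≈ 0.890

Standardized effect: d = |μ₁ − μ₀| / σ = |2805.1 − 2745.4| / 95.9 = 0.6225
Noncentrality parameter: δ = d·√n = 0.6225 × √31 = 3.4661
Two-sided α = 0.025 → critical value z_{0.0125} = 2.241.
Power = Φ(δ − 2.241) + Φ(−δ − 2.241) = Φ(1.225) + Φ(-5.707) = 0.8896 + 0.0000 = 0.8896.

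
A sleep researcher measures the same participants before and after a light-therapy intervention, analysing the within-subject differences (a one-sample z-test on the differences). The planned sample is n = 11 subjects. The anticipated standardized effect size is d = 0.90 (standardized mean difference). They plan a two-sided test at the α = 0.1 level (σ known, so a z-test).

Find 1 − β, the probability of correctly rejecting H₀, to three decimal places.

Noncentrality parameter: δ = d·√n = 0.90 × √11 = 2.9850
Two-sided α = 0.1 → critical value z_{0.05} = 1.645.
Power = Φ(δ − 1.645) + Φ(−δ − 1.645) = Φ(1.340) + Φ(-4.630) = 0.9099 + 0.0000 = 0.9099.

Power ≈ 0.910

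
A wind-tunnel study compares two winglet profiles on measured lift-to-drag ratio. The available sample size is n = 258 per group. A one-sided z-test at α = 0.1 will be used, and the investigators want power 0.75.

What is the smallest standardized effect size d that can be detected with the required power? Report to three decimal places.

Need Φ(δ − 1.282) = 0.75, so δ = 1.282 + 0.674 = 1.956.
δ = d·√(n/2) ⇒ d = δ/√(n/2) = 1.956/√(258/2) = 0.1722.

d ≈ 0.172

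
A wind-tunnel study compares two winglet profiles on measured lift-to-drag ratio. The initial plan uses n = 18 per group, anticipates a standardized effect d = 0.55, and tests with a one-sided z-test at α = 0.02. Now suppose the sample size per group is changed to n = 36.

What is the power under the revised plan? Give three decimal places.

Power ≈ 0.610

With n = 36 per group: δ = d·√(n/2) = 0.55 × √(36/2) = 2.3335. Critical value z_{0.02} = 2.054.
Revised power = P(Z > 2.054 − δ) = Φ(0.280) = 0.6101.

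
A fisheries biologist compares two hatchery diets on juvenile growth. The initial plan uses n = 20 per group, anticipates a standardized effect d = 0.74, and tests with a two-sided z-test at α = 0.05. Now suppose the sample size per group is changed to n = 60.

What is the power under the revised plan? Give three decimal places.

With n = 60 per group: δ = d·√(n/2) = 0.74 × √(60/2) = 4.0531. Critical value z_{0.025} = 1.960.
Revised power = Φ(δ − 1.960) + Φ(−δ − 1.960) = Φ(2.093) + Φ(-6.013) = 0.9818 + 0.0000 = 0.9818.

Power ≈ 0.982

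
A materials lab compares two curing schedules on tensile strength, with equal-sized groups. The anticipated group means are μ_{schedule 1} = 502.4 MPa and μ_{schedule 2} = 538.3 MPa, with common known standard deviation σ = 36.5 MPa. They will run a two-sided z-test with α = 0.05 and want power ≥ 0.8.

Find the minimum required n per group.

Standardized effect: d = |μ_{schedule 1} − μ_{schedule 2}| / σ = |502.4 − 538.3| / 36.5 = 0.9836
Set Φ(δ − 1.960) = 0.8; then δ − 1.960 = Φ⁻¹(0.8) = 0.842, giving δ = 2.802.
(Ignoring the negligible lower-tail rejection probability gives the usual closed-form inversion.)
δ = d·√(n/2) ⇒ n = 2(δ/d)² = 2 × (2.802 / 0.9836)² = 16.23.
Rounding up, n = 17 per group.

n = 17 per group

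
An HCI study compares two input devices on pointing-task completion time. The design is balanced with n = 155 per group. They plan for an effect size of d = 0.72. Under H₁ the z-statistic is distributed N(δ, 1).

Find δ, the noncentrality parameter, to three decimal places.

The noncentrality parameter scales effect size by the design's sample-size factor: δ = d·√(n/2) = 0.72 × √(155/2) = 6.3385

δ ≈ 6.338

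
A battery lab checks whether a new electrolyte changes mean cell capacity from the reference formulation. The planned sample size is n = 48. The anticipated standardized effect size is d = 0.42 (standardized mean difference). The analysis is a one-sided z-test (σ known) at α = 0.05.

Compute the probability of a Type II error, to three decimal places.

Noncentrality parameter: δ = d·√n = 0.42 × √48 = 2.9098
One-sided α = 0.05 → critical value z_{0.05} = 1.645.
Power = P(Z > 1.645 − δ) = Φ(1.265) = 0.8971.
Type II error: β = 1 − power = 1 − 0.8971 = 0.1029.

β ≈ 0.103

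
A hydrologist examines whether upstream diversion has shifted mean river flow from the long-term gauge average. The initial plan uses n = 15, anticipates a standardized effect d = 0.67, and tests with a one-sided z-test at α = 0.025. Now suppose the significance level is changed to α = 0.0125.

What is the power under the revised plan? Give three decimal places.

δ = d·√n = 0.67 × √15 = 2.5949 (unchanged). New critical value: z_{0.0125} = 2.241.
Revised power = Φ(δ − 2.241) = Φ(0.353) = 0.6381.

Power ≈ 0.638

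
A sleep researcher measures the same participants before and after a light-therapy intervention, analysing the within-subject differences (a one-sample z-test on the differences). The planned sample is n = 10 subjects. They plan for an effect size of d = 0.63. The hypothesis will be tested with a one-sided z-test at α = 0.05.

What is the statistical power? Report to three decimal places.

Noncentrality parameter: δ = d·√n = 0.63 × √10 = 1.9922
Critical value for a one-sided test at α = 0.05: z_α = 1.645.
Power = P(Z > 1.645 − δ) = Φ(0.347) = 0.6358.

Power ≈ 0.636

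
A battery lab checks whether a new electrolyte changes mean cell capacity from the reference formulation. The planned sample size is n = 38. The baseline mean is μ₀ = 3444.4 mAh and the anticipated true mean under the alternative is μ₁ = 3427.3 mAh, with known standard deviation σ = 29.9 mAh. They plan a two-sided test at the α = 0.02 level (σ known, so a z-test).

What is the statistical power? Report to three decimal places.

Power ≈ 0.885

Standardized effect: d = |μ₁ − μ₀| / σ = |3427.3 − 3444.4| / 29.9 = 0.5719
Noncentrality parameter: δ = d·√n = 0.5719 × √38 = 3.5255
Two-sided α = 0.02 → critical value z_{0.01} = 2.326.
Power = Φ(δ − 2.326) + Φ(−δ − 2.326) = Φ(1.199) + Φ(-5.852) = 0.8848 + 0.0000 = 0.8848.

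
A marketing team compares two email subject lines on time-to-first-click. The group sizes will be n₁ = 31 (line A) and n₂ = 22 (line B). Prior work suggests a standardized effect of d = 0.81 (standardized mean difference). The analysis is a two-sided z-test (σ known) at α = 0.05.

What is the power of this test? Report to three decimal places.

Noncentrality parameter: δ = d / √(1/n₁ + 1/n₂) = 0.81 / √(1/31 + 1/22) = 2.9056
Critical value for a two-sided test at α = 0.05: z_{α/2} = 1.960.
Power = Φ(δ − 1.960) + Φ(−δ − 1.960) = Φ(0.946) + Φ(-4.866) = 0.8278 + 0.0000 = 0.8278.

Power ≈ 0.828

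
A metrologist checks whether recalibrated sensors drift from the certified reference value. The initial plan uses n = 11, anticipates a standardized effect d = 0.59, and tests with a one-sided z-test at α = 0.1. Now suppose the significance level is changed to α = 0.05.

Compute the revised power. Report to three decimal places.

δ = d·√n = 0.59 × √11 = 1.9568 (unchanged). New critical value: z_{0.05} = 1.645.
Revised power = Φ(δ − 1.645) = Φ(0.312) = 0.6225.

Power ≈ 0.622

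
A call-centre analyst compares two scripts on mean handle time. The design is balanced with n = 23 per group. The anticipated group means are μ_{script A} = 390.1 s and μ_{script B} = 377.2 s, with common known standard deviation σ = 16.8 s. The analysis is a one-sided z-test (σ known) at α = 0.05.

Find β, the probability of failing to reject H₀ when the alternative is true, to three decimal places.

Standardized effect: d = |μ_{script A} − μ_{script B}| / σ = |390.1 − 377.2| / 16.8 = 0.7679
Noncentrality parameter: δ = d·√(n/2) = 0.7679 × √(23/2) = 2.6039
One-sided α = 0.05 → critical value z_{0.05} = 1.645.
Power = P(Z > 1.645 − δ) = Φ(0.959) = 0.8312.
Type II error: β = 1 − power = 1 − 0.8312 = 0.1688.

β ≈ 0.169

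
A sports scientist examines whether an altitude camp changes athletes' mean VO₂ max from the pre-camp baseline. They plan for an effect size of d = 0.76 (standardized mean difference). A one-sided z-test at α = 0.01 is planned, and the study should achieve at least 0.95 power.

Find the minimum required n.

Set Φ(δ − 2.326) = 0.95; then δ − 2.326 = Φ⁻¹(0.95) = 1.645, giving δ = 3.971.
δ = d·√n ⇒ n = (δ/d)² = (3.971 / 0.76)² = 27.30.
Rounding up, n = 28.

n = 28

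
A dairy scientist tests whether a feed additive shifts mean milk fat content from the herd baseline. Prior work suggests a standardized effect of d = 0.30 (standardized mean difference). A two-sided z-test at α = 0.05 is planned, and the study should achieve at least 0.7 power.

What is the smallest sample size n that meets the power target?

n = 69

Set Φ(δ − 1.960) = 0.7; then δ − 1.960 = Φ⁻¹(0.7) = 0.524, giving δ = 2.484.
(The Φ(−δ − z_{α/2}) term is vanishingly small for δ > 0 and is dropped in the standard sample-size formula.)
δ = d·√n ⇒ n = (δ/d)² = (2.484 / 0.30)² = 68.58.
Round up to the next whole unit.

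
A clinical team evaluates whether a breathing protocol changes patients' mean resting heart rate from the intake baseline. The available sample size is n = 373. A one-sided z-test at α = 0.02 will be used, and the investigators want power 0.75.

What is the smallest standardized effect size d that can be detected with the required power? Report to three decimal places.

Need Φ(δ − 2.054) = 0.75, so δ = 2.054 + 0.674 = 2.728.
δ = d·√n ⇒ d = δ/√n = 2.728/√373 = 0.1413.

d ≈ 0.141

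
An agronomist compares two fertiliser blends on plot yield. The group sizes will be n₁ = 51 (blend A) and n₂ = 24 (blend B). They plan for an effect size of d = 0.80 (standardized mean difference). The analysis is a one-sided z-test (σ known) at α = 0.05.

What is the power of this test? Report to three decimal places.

Power ≈ 0.944

Noncentrality parameter: δ = d / √(1/n₁ + 1/n₂) = 0.80 / √(1/51 + 1/24) = 3.2318
Critical value for a one-sided test at α = 0.05: z_α = 1.645.
Power = P(Z > 1.645 − δ) = Φ(1.587) = 0.9437.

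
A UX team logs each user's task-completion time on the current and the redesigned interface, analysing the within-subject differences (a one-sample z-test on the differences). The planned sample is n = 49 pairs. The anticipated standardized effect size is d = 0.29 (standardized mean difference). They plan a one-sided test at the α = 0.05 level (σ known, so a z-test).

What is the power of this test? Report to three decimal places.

Power ≈ 0.650

Noncentrality parameter: δ = d·√n = 0.29 × √49 = 2.0300
Critical value for a one-sided test at α = 0.05: z_α = 1.645.
Power = P(Z > 1.645 − δ) = Φ(0.385) = 0.6499.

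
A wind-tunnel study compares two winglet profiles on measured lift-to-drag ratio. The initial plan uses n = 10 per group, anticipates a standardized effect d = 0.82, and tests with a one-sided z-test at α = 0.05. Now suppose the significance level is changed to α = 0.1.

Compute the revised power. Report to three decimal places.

δ = d·√(n/2) = 0.82 × √(10/2) = 1.8336 (unchanged). New critical value: z_{0.1} = 1.282.
Revised power = Φ(δ − 1.282) = Φ(0.552) = 0.7095.

Power ≈ 0.710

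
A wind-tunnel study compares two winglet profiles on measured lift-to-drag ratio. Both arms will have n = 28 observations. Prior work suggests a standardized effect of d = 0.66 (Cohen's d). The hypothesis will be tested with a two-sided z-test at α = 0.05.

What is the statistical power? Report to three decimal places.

Noncentrality parameter: δ = d·√(n/2) = 0.66 × √(28/2) = 2.4695
Critical value for a two-sided test at α = 0.05: z_{α/2} = 1.960.
Power = Φ(δ − 1.960) + Φ(−δ − 1.960) = Φ(0.510) + Φ(-4.429) = 0.6948 + 0.0000 = 0.6948.

Power ≈ 0.695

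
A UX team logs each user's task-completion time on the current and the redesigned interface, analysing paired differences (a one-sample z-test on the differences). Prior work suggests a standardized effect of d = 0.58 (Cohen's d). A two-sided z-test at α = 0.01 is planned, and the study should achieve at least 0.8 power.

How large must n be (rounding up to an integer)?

n = 35

Set Φ(δ − 2.576) = 0.8; then δ − 2.576 = Φ⁻¹(0.8) = 0.842, giving δ = 3.417.
(The Φ(−δ − z_{α/2}) term is vanishingly small for δ > 0 and is dropped in the standard sample-size formula.)
δ = d·√n ⇒ n = (δ/d)² = (3.417 / 0.58)² = 34.72.
Round up to the next whole unit.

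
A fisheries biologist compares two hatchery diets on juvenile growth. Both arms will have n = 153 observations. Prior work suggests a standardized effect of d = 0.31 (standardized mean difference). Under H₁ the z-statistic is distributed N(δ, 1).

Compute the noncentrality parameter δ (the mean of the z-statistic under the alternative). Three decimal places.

δ = d·√(n/2) = 0.31 × √(153/2) = 2.7114

δ ≈ 2.711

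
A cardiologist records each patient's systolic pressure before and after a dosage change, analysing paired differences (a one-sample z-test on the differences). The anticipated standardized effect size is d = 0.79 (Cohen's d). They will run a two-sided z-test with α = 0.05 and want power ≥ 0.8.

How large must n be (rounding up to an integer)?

Set Φ(δ − 1.960) = 0.8; then δ − 1.960 = Φ⁻¹(0.8) = 0.842, giving δ = 2.802.
(Ignoring the negligible lower-tail rejection probability gives the usual closed-form inversion.)
δ = d·√n ⇒ n = (δ/d)² = (2.802 / 0.79)² = 12.58.
Round up to the next whole unit.

n = 13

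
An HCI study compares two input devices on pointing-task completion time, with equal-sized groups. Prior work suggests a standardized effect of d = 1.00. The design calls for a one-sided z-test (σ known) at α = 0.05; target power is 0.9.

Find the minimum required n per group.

For power 0.9 need Φ(δ − z_{0.05}) = 0.9, so δ = z_{0.05} + z_{0.10} = 1.645 + 1.282 = 2.926.
δ = d·√(n/2) ⇒ n = 2(δ/d)² = 2 × (2.926 / 1.00)² = 17.13.
Round up to the next whole unit.

n = 18 per group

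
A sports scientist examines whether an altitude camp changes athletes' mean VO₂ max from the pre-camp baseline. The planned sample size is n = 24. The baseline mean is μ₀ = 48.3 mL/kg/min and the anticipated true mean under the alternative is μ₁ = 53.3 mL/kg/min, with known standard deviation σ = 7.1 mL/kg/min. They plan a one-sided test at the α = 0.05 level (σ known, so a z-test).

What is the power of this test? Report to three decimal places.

Power ≈ 0.964

Standardized effect: d = |μ₁ − μ₀| / σ = |53.3 − 48.3| / 7.1 = 0.7042
Noncentrality parameter: δ = d·√n = 0.7042 × √24 = 3.4500
One-sided α = 0.05 → critical value z_{0.05} = 1.645.
Power = Φ(δ − 1.645) = Φ(1.805) = 0.9645.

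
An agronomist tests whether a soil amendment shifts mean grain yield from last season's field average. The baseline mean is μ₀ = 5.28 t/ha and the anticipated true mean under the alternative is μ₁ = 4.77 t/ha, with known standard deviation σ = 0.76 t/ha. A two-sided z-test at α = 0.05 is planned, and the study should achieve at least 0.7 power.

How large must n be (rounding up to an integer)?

n = 14

Standardized effect: d = |μ₁ − μ₀| / σ = |4.77 − 5.28| / 0.76 = 0.6711
Set Φ(δ − 1.960) = 0.7; then δ − 1.960 = Φ⁻¹(0.7) = 0.524, giving δ = 2.484.
(Ignoring the negligible lower-tail rejection probability gives the usual closed-form inversion.)
δ = d·√n ⇒ n = (δ/d)² = (2.484 / 0.6711)² = 13.71.
Round up to the next whole unit.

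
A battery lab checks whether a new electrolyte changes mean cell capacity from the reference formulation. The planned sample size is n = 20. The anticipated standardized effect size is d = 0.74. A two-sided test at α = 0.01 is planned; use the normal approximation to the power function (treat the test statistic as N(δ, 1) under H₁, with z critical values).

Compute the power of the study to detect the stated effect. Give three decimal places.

Noncentrality parameter: δ = d·√n = 0.74 × √20 = 3.3094
Critical value for a two-sided test at α = 0.01: z_{α/2} = 2.576.
Power = Φ(δ − 2.576) + Φ(−δ − 2.576) = Φ(0.734) + Φ(-5.885) = 0.7684 + 0.0000 = 0.7684.

Power ≈ 0.768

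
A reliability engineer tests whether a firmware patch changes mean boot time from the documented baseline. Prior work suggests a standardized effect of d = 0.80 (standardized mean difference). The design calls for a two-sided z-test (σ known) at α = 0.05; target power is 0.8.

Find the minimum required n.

Set Φ(δ − 1.960) = 0.8; then δ − 1.960 = Φ⁻¹(0.8) = 0.842, giving δ = 2.802.
(For δ > 0 the lower-tail rejection region contributes negligibly to power, so the one-term inversion is standard.)
δ = d·√n ⇒ n = (δ/d)² = (2.802 / 0.80)² = 12.26.
Round up to the next whole unit.

n = 13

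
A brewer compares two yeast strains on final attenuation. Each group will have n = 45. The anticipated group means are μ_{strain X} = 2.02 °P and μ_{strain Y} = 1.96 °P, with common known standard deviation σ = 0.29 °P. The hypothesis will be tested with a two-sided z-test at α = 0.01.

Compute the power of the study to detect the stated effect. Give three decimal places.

Standardized effect: d = |μ_{strain X} − μ_{strain Y}| / σ = |2.02 − 1.96| / 0.29 = 0.2069
Noncentrality parameter: λ = d·√(n/2) = 0.2069 × √(45/2) = 0.9814
Two-sided α = 0.01 → critical value z_{0.005} = 2.576.
Power = Φ(λ − 2.576) + Φ(−λ − 2.576) = Φ(-1.594) + Φ(-3.557) = 0.0554 + 0.0002 = 0.0556.

Power ≈ 0.056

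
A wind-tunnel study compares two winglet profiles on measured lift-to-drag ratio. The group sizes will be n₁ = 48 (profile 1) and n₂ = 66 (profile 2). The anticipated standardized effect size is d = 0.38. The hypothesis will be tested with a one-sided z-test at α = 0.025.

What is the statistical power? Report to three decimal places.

Noncentrality parameter: δ = d / √(1/n₁ + 1/n₂) = 0.38 / √(1/48 + 1/66) = 2.0032
One-sided α = 0.025 → critical value z_{0.025} = 1.960.
Power = Φ(δ − 1.960) = Φ(0.043) = 0.5172.

Power ≈ 0.517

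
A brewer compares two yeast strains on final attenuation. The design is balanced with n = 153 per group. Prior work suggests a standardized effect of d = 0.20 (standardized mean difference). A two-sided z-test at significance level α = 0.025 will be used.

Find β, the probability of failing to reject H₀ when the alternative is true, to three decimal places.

Noncentrality parameter: λ = d·√(n/2) = 0.20 × √(153/2) = 1.7493
Critical value for a two-sided test at α = 0.025: z_{α/2} = 2.241.
Power = Φ(λ − 2.241) + Φ(−λ − 2.241) = Φ(-0.492) + Φ(-3.991) = 0.3113 + 0.0000 = 0.3114.
Type II error: β = 1 − power = 1 − 0.3114 = 0.6886.

β ≈ 0.689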